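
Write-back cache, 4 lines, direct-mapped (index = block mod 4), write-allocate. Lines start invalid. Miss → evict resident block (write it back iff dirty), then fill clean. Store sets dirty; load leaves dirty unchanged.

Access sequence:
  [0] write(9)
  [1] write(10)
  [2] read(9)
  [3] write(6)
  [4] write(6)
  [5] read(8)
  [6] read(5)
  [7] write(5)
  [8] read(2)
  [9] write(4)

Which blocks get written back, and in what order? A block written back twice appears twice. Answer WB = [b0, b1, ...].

WB = [10, 9, 6]

  0 | W B9 → L1 miss [D]
  1 | W B10 → L2 miss [D]
  2 | R B9 → L1 hit [D]
  3 | W B6 → L2 miss wb→B10 [D]
  4 | W B6 → L2 hit [D]
  5 | R B8 → L0 miss [-]
  6 | R B5 → L1 miss wb→B9 [-]
  7 | W B5 → L1 hit [D]
  8 | R B2 → L2 miss wb→B6 [-]
  9 | W B4 → L0 miss [D]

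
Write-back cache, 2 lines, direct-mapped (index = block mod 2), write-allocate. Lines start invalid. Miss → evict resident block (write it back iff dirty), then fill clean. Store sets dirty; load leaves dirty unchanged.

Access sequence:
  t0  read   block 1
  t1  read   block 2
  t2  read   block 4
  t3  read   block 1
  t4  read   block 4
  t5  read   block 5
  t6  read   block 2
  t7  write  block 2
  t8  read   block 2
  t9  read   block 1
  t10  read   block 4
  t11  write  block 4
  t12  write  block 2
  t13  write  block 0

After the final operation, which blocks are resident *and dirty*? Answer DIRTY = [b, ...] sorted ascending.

DIRTY = [0]

0: R B1 -> L1 miss  d=-]
1: R B2 -> L0 miss  d=-]
2: R B4 -> L0 miss  d=-]
3: R B1 -> L1 hit  d=-]
4: R B4 -> L0 hit  d=-]
5: R B5 -> L1 miss  d=-]
6: R B2 -> L0 miss  d=-]
7: W B2 -> L0 hit  d=D]
8: R B2 -> L0 hit  d=D]
9: R B1 -> L1 miss  d=-]
10: R B4 -> L0 miss wb->B2  d=-]
11: W B4 -> L0 hit  d=D]
12: W B2 -> L0 miss wb->B4  d=D]
13: W B0 -> L0 miss wb->B2  d=D]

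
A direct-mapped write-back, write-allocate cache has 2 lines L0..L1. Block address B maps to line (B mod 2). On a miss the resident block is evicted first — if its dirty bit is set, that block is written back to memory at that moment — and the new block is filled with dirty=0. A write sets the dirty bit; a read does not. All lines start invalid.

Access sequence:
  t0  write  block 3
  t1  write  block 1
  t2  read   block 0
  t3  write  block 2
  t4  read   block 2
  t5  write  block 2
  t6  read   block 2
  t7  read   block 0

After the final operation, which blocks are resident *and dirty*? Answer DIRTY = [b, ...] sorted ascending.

DIRTY = [1]

  0 | W B3 → L1 miss [D]
  1 | W B1 → L1 miss wb→B3 [D]
  2 | R B0 → L0 miss [-]
  3 | W B2 → L0 miss [D]
  4 | R B2 → L0 hit [D]
  5 | W B2 → L0 hit [D]
  6 | R B2 → L0 hit [D]
  7 | R B0 → L0 miss wb→B2 [-]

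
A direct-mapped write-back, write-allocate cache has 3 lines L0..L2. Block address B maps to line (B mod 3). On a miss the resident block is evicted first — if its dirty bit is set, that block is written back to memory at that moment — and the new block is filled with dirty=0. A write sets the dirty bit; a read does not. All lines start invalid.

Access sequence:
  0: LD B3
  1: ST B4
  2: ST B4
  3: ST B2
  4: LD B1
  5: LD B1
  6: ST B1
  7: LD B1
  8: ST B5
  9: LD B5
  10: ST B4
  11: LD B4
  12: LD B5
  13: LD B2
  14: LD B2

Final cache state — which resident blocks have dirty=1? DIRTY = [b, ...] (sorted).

DIRTY = [4]

0: R B3 -> L0 miss  d=-]
1: W B4 -> L1 miss  d=D]
2: W B4 -> L1 hit  d=D]
3: W B2 -> L2 miss  d=D]
4: R B1 -> L1 miss wb->B4  d=-]
5: R B1 -> L1 hit  d=-]
6: W B1 -> L1 hit  d=D]
7: R B1 -> L1 hit  d=D]
8: W B5 -> L2 miss wb->B2  d=D]
9: R B5 -> L2 hit  d=D]
10: W B4 -> L1 miss wb->B1  d=D]
11: R B4 -> L1 hit  d=D]
12: R B5 -> L2 hit  d=D]
13: R B2 -> L2 miss wb->B5  d=-]
14: R B2 -> L2 hit  d=-]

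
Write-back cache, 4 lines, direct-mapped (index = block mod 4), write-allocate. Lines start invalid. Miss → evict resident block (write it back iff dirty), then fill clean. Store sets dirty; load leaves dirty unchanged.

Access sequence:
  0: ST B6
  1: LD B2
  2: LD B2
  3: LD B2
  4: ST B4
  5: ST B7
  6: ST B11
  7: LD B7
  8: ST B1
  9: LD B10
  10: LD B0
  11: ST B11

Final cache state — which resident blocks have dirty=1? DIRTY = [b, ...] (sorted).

DIRTY = [1, 11]

0: W B6 → L2 miss [D]
1: R B2 → L2 miss wb→B6 [-]
2: R B2 → L2 hit [-]
3: R B2 → L2 hit [-]
4: W B4 → L0 miss [D]
5: W B7 → L3 miss [D]
6: W B11 → L3 miss wb→B7 [D]
7: R B7 → L3 miss wb→B11 [-]
8: W B1 → L1 miss [D]
9: R B10 → L2 miss [-]
10: R B0 → L0 miss wb→B4 [-]
11: W B11 → L3 miss [D]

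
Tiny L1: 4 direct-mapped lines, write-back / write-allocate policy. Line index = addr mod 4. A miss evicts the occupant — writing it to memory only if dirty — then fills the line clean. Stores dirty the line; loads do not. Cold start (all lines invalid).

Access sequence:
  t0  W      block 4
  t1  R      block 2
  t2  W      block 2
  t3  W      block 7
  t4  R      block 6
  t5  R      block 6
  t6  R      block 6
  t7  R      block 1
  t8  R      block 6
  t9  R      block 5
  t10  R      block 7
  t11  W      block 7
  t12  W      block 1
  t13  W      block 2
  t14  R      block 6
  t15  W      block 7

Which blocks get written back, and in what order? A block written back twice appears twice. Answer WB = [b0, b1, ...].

WB = [2, 2]

  0 | W B4 → L0 miss [D]
  1 | R B2 → L2 miss [-]
  2 | W B2 → L2 hit [D]
  3 | W B7 → L3 miss [D]
  4 | R B6 → L2 miss wb→B2 [-]
  5 | R B6 → L2 hit [-]
  6 | R B6 → L2 hit [-]
  7 | R B1 → L1 miss [-]
  8 | R B6 → L2 hit [-]
  9 | R B5 → L1 miss [-]
  10 | R B7 → L3 hit [D]
  11 | W B7 → L3 hit [D]
  12 | W B1 → L1 miss [D]
  13 | W B2 → L2 miss [D]
  14 | R B6 → L2 miss wb→B2 [-]
  15 | W B7 → L3 hit [D]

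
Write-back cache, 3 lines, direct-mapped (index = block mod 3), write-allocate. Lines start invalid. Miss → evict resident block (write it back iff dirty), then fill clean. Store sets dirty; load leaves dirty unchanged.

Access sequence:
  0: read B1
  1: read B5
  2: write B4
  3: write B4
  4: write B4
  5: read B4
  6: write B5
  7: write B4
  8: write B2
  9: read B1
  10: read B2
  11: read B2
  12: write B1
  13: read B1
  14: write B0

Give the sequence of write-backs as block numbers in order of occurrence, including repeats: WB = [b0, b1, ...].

0: R B1 -> L1 miss  d=-]
1: R B5 -> L2 miss  d=-]
2: W B4 -> L1 miss  d=D]
3: W B4 -> L1 hit  d=D]
4: W B4 -> L1 hit  d=D]
5: R B4 -> L1 hit  d=D]
6: W B5 -> L2 hit  d=D]
7: W B4 -> L1 hit  d=D]
8: W B2 -> L2 miss wb->B5  d=D]
9: R B1 -> L1 miss wb->B4  d=-]
10: R B2 -> L2 hit  d=D]
11: R B2 -> L2 hit  d=D]
12: W B1 -> L1 hit  d=D]
13: R B1 -> L1 hit  d=D]
14: W B0 -> L0 miss  d=D]

WB = [5, 4]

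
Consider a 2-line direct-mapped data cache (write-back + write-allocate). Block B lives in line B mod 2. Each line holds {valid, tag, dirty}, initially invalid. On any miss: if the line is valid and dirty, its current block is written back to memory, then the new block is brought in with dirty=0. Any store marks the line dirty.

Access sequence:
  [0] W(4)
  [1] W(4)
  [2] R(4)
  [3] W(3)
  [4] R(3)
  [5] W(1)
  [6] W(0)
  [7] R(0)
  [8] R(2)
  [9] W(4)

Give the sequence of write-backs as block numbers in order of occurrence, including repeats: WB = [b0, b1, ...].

  0 | W B4 → L0 miss [D]
  1 | W B4 → L0 hit [D]
  2 | R B4 → L0 hit [D]
  3 | W B3 → L1 miss [D]
  4 | R B3 → L1 hit [D]
  5 | W B1 → L1 miss wb→B3 [D]
  6 | W B0 → L0 miss wb→B4 [D]
  7 | R B0 → L0 hit [D]
  8 | R B2 → L0 miss wb→B0 [-]
  9 | W B4 → L0 miss [D]

WB = [3, 4, 0]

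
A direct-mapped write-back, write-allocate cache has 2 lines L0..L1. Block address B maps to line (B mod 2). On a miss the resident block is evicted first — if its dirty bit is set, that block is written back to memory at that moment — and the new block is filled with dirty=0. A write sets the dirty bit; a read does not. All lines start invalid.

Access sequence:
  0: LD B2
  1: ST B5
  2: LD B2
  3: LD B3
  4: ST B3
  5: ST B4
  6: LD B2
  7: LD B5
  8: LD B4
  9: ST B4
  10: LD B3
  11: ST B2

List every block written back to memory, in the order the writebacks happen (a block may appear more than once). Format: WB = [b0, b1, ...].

0: R B2 -> L0 miss  d=-]
1: W B5 -> L1 miss  d=D]
2: R B2 -> L0 hit  d=-]
3: R B3 -> L1 miss wb->B5  d=-]
4: W B3 -> L1 hit  d=D]
5: W B4 -> L0 miss  d=D]
6: R B2 -> L0 miss wb->B4  d=-]
7: R B5 -> L1 miss wb->B3  d=-]
8: R B4 -> L0 miss  d=-]
9: W B4 -> L0 hit  d=D]
10: R B3 -> L1 miss  d=-]
11: W B2 -> L0 miss wb->B4  d=D]

WB = [5, 4, 3, 4]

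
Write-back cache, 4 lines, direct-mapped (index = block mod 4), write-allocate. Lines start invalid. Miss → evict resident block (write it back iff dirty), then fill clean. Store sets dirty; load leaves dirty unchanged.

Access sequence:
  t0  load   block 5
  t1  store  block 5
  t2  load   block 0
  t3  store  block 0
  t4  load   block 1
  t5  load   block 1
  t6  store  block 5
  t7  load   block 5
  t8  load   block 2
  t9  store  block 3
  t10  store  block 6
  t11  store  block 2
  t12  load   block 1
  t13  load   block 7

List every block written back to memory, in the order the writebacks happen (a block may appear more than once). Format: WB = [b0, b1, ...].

WB = [5, 6, 5, 3]

0: R B5 → L1 miss [-]
1: W B5 → L1 hit [D]
2: R B0 → L0 miss [-]
3: W B0 → L0 hit [D]
4: R B1 → L1 miss wb→B5 [-]
5: R B1 → L1 hit [-]
6: W B5 → L1 miss [D]
7: R B5 → L1 hit [D]
8: R B2 → L2 miss [-]
9: W B3 → L3 miss [D]
10: W B6 → L2 miss [D]
11: W B2 → L2 miss wb→B6 [D]
12: R B1 → L1 miss wb→B5 [-]
13: R B7 → L3 miss wb→B3 [-]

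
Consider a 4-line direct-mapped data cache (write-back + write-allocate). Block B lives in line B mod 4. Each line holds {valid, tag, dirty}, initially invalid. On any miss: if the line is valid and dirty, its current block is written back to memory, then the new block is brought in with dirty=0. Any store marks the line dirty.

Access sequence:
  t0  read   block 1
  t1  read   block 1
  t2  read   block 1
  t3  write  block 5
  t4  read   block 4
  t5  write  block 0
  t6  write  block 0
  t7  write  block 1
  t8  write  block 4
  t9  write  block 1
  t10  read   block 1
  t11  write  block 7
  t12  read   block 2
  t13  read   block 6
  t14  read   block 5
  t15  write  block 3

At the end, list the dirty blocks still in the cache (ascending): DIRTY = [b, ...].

DIRTY = [3, 4]

0: R B1 → L1 miss [-]
1: R B1 → L1 hit [-]
2: R B1 → L1 hit [-]
3: W B5 → L1 miss [D]
4: R B4 → L0 miss [-]
5: W B0 → L0 miss [D]
6: W B0 → L0 hit [D]
7: W B1 → L1 miss wb→B5 [D]
8: W B4 → L0 miss wb→B0 [D]
9: W B1 → L1 hit [D]
10: R B1 → L1 hit [D]
11: W B7 → L3 miss [D]
12: R B2 → L2 miss [-]
13: R B6 → L2 miss [-]
14: R B5 → L1 miss wb→B1 [-]
15: W B3 → L3 miss wb→B7 [D]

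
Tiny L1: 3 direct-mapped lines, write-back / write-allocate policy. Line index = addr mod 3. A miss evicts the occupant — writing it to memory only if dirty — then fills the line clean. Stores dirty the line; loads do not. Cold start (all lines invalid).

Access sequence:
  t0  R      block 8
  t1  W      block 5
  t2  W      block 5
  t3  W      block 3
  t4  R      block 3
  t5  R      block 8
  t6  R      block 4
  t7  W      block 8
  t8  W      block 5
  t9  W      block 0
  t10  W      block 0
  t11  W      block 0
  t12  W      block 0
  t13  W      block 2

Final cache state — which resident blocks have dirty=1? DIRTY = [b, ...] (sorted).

DIRTY = [0, 2]

0: R B8 -> L2 miss  d=-]
1: W B5 -> L2 miss  d=D]
2: W B5 -> L2 hit  d=D]
3: W B3 -> L0 miss  d=D]
4: R B3 -> L0 hit  d=D]
5: R B8 -> L2 miss wb->B5  d=-]
6: R B4 -> L1 miss  d=-]
7: W B8 -> L2 hit  d=D]
8: W B5 -> L2 miss wb->B8  d=D]
9: W B0 -> L0 miss wb->B3  d=D]
10: W B0 -> L0 hit  d=D]
11: W B0 -> L0 hit  d=D]
12: W B0 -> L0 hit  d=D]
13: W B2 -> L2 miss wb->B5  d=D]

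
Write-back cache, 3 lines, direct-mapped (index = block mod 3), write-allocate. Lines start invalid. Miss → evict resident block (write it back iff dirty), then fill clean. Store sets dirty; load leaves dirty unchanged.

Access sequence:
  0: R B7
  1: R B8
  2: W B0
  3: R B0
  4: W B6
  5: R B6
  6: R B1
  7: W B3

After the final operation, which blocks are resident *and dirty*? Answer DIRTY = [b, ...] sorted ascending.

0: R B7 -> L1 miss  d=-]
1: R B8 -> L2 miss  d=-]
2: W B0 -> L0 miss  d=D]
3: R B0 -> L0 hit  d=D]
4: W B6 -> L0 miss wb->B0  d=D]
5: R B6 -> L0 hit  d=D]
6: R B1 -> L1 miss  d=-]
7: W B3 -> L0 miss wb->B6  d=D]

DIRTY = [3]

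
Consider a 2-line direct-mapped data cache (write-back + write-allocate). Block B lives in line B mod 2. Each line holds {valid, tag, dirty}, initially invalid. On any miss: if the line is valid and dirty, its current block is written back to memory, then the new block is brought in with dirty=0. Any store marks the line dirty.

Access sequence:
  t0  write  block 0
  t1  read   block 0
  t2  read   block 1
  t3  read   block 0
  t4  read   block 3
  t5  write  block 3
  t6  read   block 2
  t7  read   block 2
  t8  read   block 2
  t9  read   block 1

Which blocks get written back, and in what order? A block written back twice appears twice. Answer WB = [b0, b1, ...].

WB = [0, 3]

  0 | W B0 → L0 miss [D]
  1 | R B0 → L0 hit [D]
  2 | R B1 → L1 miss [-]
  3 | R B0 → L0 hit [D]
  4 | R B3 → L1 miss [-]
  5 | W B3 → L1 hit [D]
  6 | R B2 → L0 miss wb→B0 [-]
  7 | R B2 → L0 hit [-]
  8 | R B2 → L0 hit [-]
  9 | R B1 → L1 miss wb→B3 [-]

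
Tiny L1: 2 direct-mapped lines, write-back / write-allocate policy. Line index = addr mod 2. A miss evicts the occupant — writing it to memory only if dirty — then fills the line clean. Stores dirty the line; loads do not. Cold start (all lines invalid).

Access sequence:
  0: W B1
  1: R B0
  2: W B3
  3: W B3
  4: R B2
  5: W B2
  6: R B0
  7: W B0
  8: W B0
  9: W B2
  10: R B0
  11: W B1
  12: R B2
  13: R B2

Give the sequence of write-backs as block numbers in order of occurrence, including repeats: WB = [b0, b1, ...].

0: W B1 → L1 miss [D]
1: R B0 → L0 miss [-]
2: W B3 → L1 miss wb→B1 [D]
3: W B3 → L1 hit [D]
4: R B2 → L0 miss [-]
5: W B2 → L0 hit [D]
6: R B0 → L0 miss wb→B2 [-]
7: W B0 → L0 hit [D]
8: W B0 → L0 hit [D]
9: W B2 → L0 miss wb→B0 [D]
10: R B0 → L0 miss wb→B2 [-]
11: W B1 → L1 miss wb→B3 [D]
12: R B2 → L0 miss [-]
13: R B2 → L0 hit [-]

WB = [1, 2, 0, 2, 3]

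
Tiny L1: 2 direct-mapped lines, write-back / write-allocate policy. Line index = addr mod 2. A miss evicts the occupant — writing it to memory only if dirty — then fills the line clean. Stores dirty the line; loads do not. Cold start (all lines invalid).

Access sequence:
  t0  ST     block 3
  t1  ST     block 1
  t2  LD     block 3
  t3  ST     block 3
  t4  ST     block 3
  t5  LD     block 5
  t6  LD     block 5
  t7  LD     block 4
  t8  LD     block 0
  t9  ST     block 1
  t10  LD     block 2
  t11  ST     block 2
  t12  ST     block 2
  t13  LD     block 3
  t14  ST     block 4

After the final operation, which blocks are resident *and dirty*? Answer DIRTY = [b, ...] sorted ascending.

DIRTY = [4]

0: W B3 → L1 miss [D]
1: W B1 → L1 miss wb→B3 [D]
2: R B3 → L1 miss wb→B1 [-]
3: W B3 → L1 hit [D]
4: W B3 → L1 hit [D]
5: R B5 → L1 miss wb→B3 [-]
6: R B5 → L1 hit [-]
7: R B4 → L0 miss [-]
8: R B0 → L0 miss [-]
9: W B1 → L1 miss [D]
10: R B2 → L0 miss [-]
11: W B2 → L0 hit [D]
12: W B2 → L0 hit [D]
13: R B3 → L1 miss wb→B1 [-]
14: W B4 → L0 miss wb→B2 [D]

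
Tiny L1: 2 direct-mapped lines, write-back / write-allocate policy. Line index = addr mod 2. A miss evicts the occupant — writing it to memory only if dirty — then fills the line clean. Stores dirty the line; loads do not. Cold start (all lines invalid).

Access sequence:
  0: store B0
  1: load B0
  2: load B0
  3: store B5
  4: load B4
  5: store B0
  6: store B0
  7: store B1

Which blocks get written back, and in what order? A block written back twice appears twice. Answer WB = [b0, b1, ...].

WB = [0, 5]

0: W B0 → L0 miss [D]
1: R B0 → L0 hit [D]
2: R B0 → L0 hit [D]
3: W B5 → L1 miss [D]
4: R B4 → L0 miss wb→B0 [-]
5: W B0 → L0 miss [D]
6: W B0 → L0 hit [D]
7: W B1 → L1 miss wb→B5 [D]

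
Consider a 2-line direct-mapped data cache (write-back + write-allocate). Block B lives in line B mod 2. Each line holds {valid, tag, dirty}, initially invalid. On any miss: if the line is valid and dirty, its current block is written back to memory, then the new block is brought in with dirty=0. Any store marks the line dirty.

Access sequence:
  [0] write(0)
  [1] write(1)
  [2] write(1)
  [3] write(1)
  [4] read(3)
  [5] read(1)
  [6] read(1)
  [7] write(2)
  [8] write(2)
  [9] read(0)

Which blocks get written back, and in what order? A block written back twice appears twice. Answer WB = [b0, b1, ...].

WB = [1, 0, 2]

0: W B0 → L0 miss [D]
1: W B1 → L1 miss [D]
2: W B1 → L1 hit [D]
3: W B1 → L1 hit [D]
4: R B3 → L1 miss wb→B1 [-]
5: R B1 → L1 miss [-]
6: R B1 → L1 hit [-]
7: W B2 → L0 miss wb→B0 [D]
8: W B2 → L0 hit [D]
9: R B0 → L0 miss wb→B2 [-]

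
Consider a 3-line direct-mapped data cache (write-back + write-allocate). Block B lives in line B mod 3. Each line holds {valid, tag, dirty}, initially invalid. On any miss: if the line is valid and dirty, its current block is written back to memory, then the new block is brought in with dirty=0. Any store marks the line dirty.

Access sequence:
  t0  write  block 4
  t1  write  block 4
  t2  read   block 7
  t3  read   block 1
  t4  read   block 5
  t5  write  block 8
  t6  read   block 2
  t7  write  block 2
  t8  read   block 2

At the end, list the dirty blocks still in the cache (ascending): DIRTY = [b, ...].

DIRTY = [2]

0: W B4 -> L1 miss  d=D]
1: W B4 -> L1 hit  d=D]
2: R B7 -> L1 miss wb->B4  d=-]
3: R B1 -> L1 miss  d=-]
4: R B5 -> L2 miss  d=-]
5: W B8 -> L2 miss  d=D]
6: R B2 -> L2 miss wb->B8  d=-]
7: W B2 -> L2 hit  d=D]
8: R B2 -> L2 hit  d=D]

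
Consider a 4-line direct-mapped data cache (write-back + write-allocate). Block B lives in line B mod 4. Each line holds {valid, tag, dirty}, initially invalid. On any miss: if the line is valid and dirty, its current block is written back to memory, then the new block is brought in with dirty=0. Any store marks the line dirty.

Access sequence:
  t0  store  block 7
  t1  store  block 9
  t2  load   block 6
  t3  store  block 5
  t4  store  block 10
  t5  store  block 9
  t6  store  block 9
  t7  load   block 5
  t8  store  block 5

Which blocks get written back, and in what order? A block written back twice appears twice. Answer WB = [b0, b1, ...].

WB = [9, 5, 9]

0: W B7 -> L3 miss  d=D]
1: W B9 -> L1 miss  d=D]
2: R B6 -> L2 miss  d=-]
3: W B5 -> L1 miss wb->B9  d=D]
4: W B10 -> L2 miss  d=D]
5: W B9 -> L1 miss wb->B5  d=D]
6: W B9 -> L1 hit  d=D]
7: R B5 -> L1 miss wb->B9  d=-]
8: W B5 -> L1 hit  d=D]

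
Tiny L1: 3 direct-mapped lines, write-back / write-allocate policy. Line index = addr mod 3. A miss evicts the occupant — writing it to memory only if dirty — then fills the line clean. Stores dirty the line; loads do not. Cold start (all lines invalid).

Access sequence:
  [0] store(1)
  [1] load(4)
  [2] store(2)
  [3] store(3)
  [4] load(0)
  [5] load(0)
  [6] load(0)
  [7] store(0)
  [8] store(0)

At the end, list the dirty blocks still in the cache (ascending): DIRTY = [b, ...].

0: W B1 → L1 miss [D]
1: R B4 → L1 miss wb→B1 [-]
2: W B2 → L2 miss [D]
3: W B3 → L0 miss [D]
4: R B0 → L0 miss wb→B3 [-]
5: R B0 → L0 hit [-]
6: R B0 → L0 hit [-]
7: W B0 → L0 hit [D]
8: W B0 → L0 hit [D]

DIRTY = [0, 2]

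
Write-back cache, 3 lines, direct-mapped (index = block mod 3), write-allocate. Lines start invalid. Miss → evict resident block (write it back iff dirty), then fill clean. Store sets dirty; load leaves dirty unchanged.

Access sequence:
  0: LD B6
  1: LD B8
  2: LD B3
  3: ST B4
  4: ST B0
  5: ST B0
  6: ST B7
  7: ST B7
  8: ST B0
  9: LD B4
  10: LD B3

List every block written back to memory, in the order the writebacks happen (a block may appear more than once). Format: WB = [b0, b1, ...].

WB = [4, 7, 0]

0: R B6 → L0 miss [-]
1: R B8 → L2 miss [-]
2: R B3 → L0 miss [-]
3: W B4 → L1 miss [D]
4: W B0 → L0 miss [D]
5: W B0 → L0 hit [D]
6: W B7 → L1 miss wb→B4 [D]
7: W B7 → L1 hit [D]
8: W B0 → L0 hit [D]
9: R B4 → L1 miss wb→B7 [-]
10: R B3 → L0 miss wb→B0 [-]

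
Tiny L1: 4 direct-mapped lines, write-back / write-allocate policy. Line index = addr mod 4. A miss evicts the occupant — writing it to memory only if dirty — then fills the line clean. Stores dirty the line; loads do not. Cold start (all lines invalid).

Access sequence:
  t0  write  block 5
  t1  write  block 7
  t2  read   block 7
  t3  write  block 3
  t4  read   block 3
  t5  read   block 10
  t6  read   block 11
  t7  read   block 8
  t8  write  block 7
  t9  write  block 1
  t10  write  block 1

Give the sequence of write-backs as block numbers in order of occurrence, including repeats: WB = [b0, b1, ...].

WB = [7, 3, 5]

0: W B5 → L1 miss [D]
1: W B7 → L3 miss [D]
2: R B7 → L3 hit [D]
3: W B3 → L3 miss wb→B7 [D]
4: R B3 → L3 hit [D]
5: R B10 → L2 miss [-]
6: R B11 → L3 miss wb→B3 [-]
7: R B8 → L0 miss [-]
8: W B7 → L3 miss [D]
9: W B1 → L1 miss wb→B5 [D]
10: W B1 → L1 hit [D]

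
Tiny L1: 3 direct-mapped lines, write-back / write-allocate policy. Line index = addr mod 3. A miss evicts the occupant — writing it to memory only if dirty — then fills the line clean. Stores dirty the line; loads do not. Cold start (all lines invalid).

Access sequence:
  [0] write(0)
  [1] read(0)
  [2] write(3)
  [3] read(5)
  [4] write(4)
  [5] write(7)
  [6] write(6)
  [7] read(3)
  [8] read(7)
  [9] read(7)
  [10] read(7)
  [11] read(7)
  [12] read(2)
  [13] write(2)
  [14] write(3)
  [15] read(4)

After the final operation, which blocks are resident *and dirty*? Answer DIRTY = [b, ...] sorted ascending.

DIRTY = [2, 3]

  0 | W B0 → L0 miss [D]
  1 | R B0 → L0 hit [D]
  2 | W B3 → L0 miss wb→B0 [D]
  3 | R B5 → L2 miss [-]
  4 | W B4 → L1 miss [D]
  5 | W B7 → L1 miss wb→B4 [D]
  6 | W B6 → L0 miss wb→B3 [D]
  7 | R B3 → L0 miss wb→B6 [-]
  8 | R B7 → L1 hit [D]
  9 | R B7 → L1 hit [D]
  10 | R B7 → L1 hit [D]
  11 | R B7 → L1 hit [D]
  12 | R B2 → L2 miss [-]
  13 | W B2 → L2 hit [D]
  14 | W B3 → L0 hit [D]
  15 | R B4 → L1 miss wb→B7 [-]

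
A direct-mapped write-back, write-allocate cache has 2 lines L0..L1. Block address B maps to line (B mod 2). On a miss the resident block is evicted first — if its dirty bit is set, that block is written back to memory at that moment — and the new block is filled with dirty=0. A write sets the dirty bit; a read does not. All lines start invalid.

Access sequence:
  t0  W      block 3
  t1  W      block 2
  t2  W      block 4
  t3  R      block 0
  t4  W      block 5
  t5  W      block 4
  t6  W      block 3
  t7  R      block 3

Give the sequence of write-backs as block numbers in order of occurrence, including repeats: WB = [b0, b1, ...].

WB = [2, 4, 3, 5]

0: W B3 → L1 miss [D]
1: W B2 → L0 miss [D]
2: W B4 → L0 miss wb→B2 [D]
3: R B0 → L0 miss wb→B4 [-]
4: W B5 → L1 miss wb→B3 [D]
5: W B4 → L0 miss [D]
6: W B3 → L1 miss wb→B5 [D]
7: R B3 → L1 hit [D]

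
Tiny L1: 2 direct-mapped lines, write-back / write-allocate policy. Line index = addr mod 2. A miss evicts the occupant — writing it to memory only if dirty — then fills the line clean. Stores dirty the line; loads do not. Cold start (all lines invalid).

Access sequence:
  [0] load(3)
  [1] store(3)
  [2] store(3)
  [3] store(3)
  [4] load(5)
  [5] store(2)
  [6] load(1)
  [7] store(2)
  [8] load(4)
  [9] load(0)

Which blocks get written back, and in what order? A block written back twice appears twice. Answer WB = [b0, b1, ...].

WB = [3, 2]

  0 | R B3 → L1 miss [-]
  1 | W B3 → L1 hit [D]
  2 | W B3 → L1 hit [D]
  3 | W B3 → L1 hit [D]
  4 | R B5 → L1 miss wb→B3 [-]
  5 | W B2 → L0 miss [D]
  6 | R B1 → L1 miss [-]
  7 | W B2 → L0 hit [D]
  8 | R B4 → L0 miss wb→B2 [-]
  9 | R B0 → L0 miss [-]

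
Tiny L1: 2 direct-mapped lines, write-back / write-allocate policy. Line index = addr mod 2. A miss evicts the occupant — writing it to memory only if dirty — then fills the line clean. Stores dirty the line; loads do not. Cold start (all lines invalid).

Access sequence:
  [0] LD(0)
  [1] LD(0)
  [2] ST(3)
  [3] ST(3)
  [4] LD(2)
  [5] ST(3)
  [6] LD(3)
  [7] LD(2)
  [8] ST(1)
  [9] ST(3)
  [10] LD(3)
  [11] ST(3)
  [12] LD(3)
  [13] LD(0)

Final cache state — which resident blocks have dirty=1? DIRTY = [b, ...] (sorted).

0: R B0 → L0 miss [-]
1: R B0 → L0 hit [-]
2: W B3 → L1 miss [D]
3: W B3 → L1 hit [D]
4: R B2 → L0 miss [-]
5: W B3 → L1 hit [D]
6: R B3 → L1 hit [D]
7: R B2 → L0 hit [-]
8: W B1 → L1 miss wb→B3 [D]
9: W B3 → L1 miss wb→B1 [D]
10: R B3 → L1 hit [D]
11: W B3 → L1 hit [D]
12: R B3 → L1 hit [D]
13: R B0 → L0 miss [-]

DIRTY = [3]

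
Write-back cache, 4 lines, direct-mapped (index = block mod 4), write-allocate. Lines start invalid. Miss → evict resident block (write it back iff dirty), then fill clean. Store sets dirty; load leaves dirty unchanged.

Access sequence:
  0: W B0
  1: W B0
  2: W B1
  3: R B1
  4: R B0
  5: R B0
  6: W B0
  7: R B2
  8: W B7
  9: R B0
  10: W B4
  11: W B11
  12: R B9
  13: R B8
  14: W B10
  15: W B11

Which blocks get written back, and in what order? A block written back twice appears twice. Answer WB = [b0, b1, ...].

WB = [0, 7, 1, 4]

0: W B0 -> L0 miss  d=D]
1: W B0 -> L0 hit  d=D]
2: W B1 -> L1 miss  d=D]
3: R B1 -> L1 hit  d=D]
4: R B0 -> L0 hit  d=D]
5: R B0 -> L0 hit  d=D]
6: W B0 -> L0 hit  d=D]
7: R B2 -> L2 miss  d=-]
8: W B7 -> L3 miss  d=D]
9: R B0 -> L0 hit  d=D]
10: W B4 -> L0 miss wb->B0  d=D]
11: W B11 -> L3 miss wb->B7  d=D]
12: R B9 -> L1 miss wb->B1  d=-]
13: R B8 -> L0 miss wb->B4  d=-]
14: W B10 -> L2 miss  d=D]
15: W B11 -> L3 hit  d=D]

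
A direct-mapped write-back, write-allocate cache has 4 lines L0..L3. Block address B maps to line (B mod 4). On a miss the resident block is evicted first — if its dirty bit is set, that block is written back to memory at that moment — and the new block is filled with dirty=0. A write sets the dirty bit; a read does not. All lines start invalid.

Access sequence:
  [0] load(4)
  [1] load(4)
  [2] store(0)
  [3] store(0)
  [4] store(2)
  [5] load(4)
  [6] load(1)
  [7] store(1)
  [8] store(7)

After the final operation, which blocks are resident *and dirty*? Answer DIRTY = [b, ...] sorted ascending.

  0 | R B4 → L0 miss [-]
  1 | R B4 → L0 hit [-]
  2 | W B0 → L0 miss [D]
  3 | W B0 → L0 hit [D]
  4 | W B2 → L2 miss [D]
  5 | R B4 → L0 miss wb→B0 [-]
  6 | R B1 → L1 miss [-]
  7 | W B1 → L1 hit [D]
  8 | W B7 → L3 miss [D]

DIRTY = [1, 2, 7]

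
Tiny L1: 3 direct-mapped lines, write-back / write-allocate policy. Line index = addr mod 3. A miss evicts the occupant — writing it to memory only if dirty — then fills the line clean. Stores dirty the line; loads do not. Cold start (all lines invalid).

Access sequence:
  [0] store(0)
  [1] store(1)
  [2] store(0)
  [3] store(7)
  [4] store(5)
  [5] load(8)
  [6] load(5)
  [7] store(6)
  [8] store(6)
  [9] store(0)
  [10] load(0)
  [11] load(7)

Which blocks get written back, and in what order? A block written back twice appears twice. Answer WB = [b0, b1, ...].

0: W B0 → L0 miss [D]
1: W B1 → L1 miss [D]
2: W B0 → L0 hit [D]
3: W B7 → L1 miss wb→B1 [D]
4: W B5 → L2 miss [D]
5: R B8 → L2 miss wb→B5 [-]
6: R B5 → L2 miss [-]
7: W B6 → L0 miss wb→B0 [D]
8: W B6 → L0 hit [D]
9: W B0 → L0 miss wb→B6 [D]
10: R B0 → L0 hit [D]
11: R B7 → L1 hit [D]

WB = [1, 5, 0, 6]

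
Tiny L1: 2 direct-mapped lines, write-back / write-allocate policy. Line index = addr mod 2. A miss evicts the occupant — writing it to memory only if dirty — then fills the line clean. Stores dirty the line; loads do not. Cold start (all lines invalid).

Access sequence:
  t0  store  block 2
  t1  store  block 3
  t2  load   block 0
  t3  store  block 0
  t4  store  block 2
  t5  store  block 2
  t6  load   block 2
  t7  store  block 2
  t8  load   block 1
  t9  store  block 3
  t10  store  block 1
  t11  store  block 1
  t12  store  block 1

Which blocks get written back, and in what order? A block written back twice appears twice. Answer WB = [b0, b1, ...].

WB = [2, 0, 3, 3]

0: W B2 -> L0 miss  d=D]
1: W B3 -> L1 miss  d=D]
2: R B0 -> L0 miss wb->B2  d=-]
3: W B0 -> L0 hit  d=D]
4: W B2 -> L0 miss wb->B0  d=D]
5: W B2 -> L0 hit  d=D]
6: R B2 -> L0 hit  d=D]
7: W B2 -> L0 hit  d=D]
8: R B1 -> L1 miss wb->B3  d=-]
9: W B3 -> L1 miss  d=D]
10: W B1 -> L1 miss wb->B3  d=D]
11: W B1 -> L1 hit  d=D]
12: W B1 -> L1 hit  d=D]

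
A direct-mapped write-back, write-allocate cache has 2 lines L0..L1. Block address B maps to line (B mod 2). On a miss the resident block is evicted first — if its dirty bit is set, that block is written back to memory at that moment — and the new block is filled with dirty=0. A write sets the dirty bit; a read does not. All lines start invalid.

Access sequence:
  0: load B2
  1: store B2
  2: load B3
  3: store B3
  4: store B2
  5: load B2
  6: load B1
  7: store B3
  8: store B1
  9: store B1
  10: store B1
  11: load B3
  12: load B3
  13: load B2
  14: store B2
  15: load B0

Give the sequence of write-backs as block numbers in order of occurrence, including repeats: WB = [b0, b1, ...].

  0 | R B2 → L0 miss [-]
  1 | W B2 → L0 hit [D]
  2 | R B3 → L1 miss [-]
  3 | W B3 → L1 hit [D]
  4 | W B2 → L0 hit [D]
  5 | R B2 → L0 hit [D]
  6 | R B1 → L1 miss wb→B3 [-]
  7 | W B3 → L1 miss [D]
  8 | W B1 → L1 miss wb→B3 [D]
  9 | W B1 → L1 hit [D]
  10 | W B1 → L1 hit [D]
  11 | R B3 → L1 miss wb→B1 [-]
  12 | R B3 → L1 hit [-]
  13 | R B2 → L0 hit [D]
  14 | W B2 → L0 hit [D]
  15 | R B0 → L0 miss wb→B2 [-]

WB = [3, 3, 1, 2]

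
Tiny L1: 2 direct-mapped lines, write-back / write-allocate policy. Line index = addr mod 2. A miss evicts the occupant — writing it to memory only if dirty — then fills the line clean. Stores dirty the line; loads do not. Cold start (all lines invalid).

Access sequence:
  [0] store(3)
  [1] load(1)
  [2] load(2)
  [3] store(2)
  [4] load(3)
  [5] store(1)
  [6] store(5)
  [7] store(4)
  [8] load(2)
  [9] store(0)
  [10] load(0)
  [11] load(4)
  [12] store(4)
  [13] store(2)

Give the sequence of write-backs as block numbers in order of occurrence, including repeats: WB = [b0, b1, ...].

WB = [3, 1, 2, 4, 0, 4]

0: W B3 → L1 miss [D]
1: R B1 → L1 miss wb→B3 [-]
2: R B2 → L0 miss [-]
3: W B2 → L0 hit [D]
4: R B3 → L1 miss [-]
5: W B1 → L1 miss [D]
6: W B5 → L1 miss wb→B1 [D]
7: W B4 → L0 miss wb→B2 [D]
8: R B2 → L0 miss wb→B4 [-]
9: W B0 → L0 miss [D]
10: R B0 → L0 hit [D]
11: R B4 → L0 miss wb→B0 [-]
12: W B4 → L0 hit [D]
13: W B2 → L0 miss wb→B4 [D]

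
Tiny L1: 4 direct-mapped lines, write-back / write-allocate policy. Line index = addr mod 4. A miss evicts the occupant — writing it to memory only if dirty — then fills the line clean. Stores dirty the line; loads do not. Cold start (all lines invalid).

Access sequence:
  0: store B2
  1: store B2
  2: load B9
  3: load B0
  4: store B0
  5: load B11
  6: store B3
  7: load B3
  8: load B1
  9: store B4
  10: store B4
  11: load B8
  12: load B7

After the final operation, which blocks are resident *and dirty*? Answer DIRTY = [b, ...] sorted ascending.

DIRTY = [2]

0: W B2 -> L2 miss  d=D]
1: W B2 -> L2 hit  d=D]
2: R B9 -> L1 miss  d=-]
3: R B0 -> L0 miss  d=-]
4: W B0 -> L0 hit  d=D]
5: R B11 -> L3 miss  d=-]
6: W B3 -> L3 miss  d=D]
7: R B3 -> L3 hit  d=D]
8: R B1 -> L1 miss  d=-]
9: W B4 -> L0 miss wb->B0  d=D]
10: W B4 -> L0 hit  d=D]
11: R B8 -> L0 miss wb->B4  d=-]
12: R B7 -> L3 miss wb->B3  d=-]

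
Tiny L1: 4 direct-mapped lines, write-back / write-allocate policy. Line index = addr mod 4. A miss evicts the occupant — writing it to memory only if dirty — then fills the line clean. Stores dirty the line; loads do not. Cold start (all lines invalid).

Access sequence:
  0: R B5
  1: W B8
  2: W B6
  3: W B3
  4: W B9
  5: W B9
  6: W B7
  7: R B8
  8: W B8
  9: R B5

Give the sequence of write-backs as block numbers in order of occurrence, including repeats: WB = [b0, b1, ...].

  0 | R B5 → L1 miss [-]
  1 | W B8 → L0 miss [D]
  2 | W B6 → L2 miss [D]
  3 | W B3 → L3 miss [D]
  4 | W B9 → L1 miss [D]
  5 | W B9 → L1 hit [D]
  6 | W B7 → L3 miss wb→B3 [D]
  7 | R B8 → L0 hit [D]
  8 | W B8 → L0 hit [D]
  9 | R B5 → L1 miss wb→B9 [-]

WB = [3, 9]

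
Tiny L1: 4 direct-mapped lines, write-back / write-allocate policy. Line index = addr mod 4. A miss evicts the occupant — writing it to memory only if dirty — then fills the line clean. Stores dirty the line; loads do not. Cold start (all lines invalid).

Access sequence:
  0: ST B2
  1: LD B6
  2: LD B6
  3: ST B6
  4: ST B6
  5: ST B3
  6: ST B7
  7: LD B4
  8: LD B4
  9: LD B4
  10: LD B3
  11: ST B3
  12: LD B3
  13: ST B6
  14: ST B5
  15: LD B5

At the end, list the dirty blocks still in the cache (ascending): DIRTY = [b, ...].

  0 | W B2 → L2 miss [D]
  1 | R B6 → L2 miss wb→B2 [-]
  2 | R B6 → L2 hit [-]
  3 | W B6 → L2 hit [D]
  4 | W B6 → L2 hit [D]
  5 | W B3 → L3 miss [D]
  6 | W B7 → L3 miss wb→B3 [D]
  7 | R B4 → L0 miss [-]
  8 | R B4 → L0 hit [-]
  9 | R B4 → L0 hit [-]
  10 | R B3 → L3 miss wb→B7 [-]
  11 | W B3 → L3 hit [D]
  12 | R B3 → L3 hit [D]
  13 | W B6 → L2 hit [D]
  14 | W B5 → L1 miss [D]
  15 | R B5 → L1 hit [D]

DIRTY = [3, 5, 6]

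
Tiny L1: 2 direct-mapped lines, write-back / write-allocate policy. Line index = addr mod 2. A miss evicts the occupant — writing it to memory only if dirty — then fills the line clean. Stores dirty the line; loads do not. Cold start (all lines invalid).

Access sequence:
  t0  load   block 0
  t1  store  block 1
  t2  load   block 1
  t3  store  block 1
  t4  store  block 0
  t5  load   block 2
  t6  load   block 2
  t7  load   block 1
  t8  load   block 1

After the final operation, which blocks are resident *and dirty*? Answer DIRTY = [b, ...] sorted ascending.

  0 | R B0 → L0 miss [-]
  1 | W B1 → L1 miss [D]
  2 | R B1 → L1 hit [D]
  3 | W B1 → L1 hit [D]
  4 | W B0 → L0 hit [D]
  5 | R B2 → L0 miss wb→B0 [-]
  6 | R B2 → L0 hit [-]
  7 | R B1 → L1 hit [D]
  8 | R B1 → L1 hit [D]

DIRTY = [1]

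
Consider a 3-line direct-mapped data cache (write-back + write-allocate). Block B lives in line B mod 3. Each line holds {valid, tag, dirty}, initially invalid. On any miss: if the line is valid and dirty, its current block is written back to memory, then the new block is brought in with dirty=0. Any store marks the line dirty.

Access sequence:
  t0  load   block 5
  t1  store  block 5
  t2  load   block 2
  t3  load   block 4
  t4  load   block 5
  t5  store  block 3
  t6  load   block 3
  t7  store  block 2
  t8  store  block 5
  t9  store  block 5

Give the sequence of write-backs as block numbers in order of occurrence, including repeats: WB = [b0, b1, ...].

WB = [5, 2]

0: R B5 -> L2 miss  d=-]
1: W B5 -> L2 hit  d=D]
2: R B2 -> L2 miss wb->B5  d=-]
3: R B4 -> L1 miss  d=-]
4: R B5 -> L2 miss  d=-]
5: W B3 -> L0 miss  d=D]
6: R B3 -> L0 hit  d=D]
7: W B2 -> L2 miss  d=D]
8: W B5 -> L2 miss wb->B2  d=D]
9: W B5 -> L2 hit  d=D]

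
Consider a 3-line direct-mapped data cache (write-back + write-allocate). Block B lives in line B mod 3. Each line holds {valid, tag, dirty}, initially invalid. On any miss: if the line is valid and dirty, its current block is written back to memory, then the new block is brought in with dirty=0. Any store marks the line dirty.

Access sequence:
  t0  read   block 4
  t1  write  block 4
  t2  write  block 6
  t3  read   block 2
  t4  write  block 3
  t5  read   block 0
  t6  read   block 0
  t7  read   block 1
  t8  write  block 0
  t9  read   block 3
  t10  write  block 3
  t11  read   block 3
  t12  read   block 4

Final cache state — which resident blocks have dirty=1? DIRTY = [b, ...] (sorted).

  0 | R B4 → L1 miss [-]
  1 | W B4 → L1 hit [D]
  2 | W B6 → L0 miss [D]
  3 | R B2 → L2 miss [-]
  4 | W B3 → L0 miss wb→B6 [D]
  5 | R B0 → L0 miss wb→B3 [-]
  6 | R B0 → L0 hit [-]
  7 | R B1 → L1 miss wb→B4 [-]
  8 | W B0 → L0 hit [D]
  9 | R B3 → L0 miss wb→B0 [-]
  10 | W B3 → L0 hit [D]
  11 | R B3 → L0 hit [D]
  12 | R B4 → L1 miss [-]

DIRTY = [3]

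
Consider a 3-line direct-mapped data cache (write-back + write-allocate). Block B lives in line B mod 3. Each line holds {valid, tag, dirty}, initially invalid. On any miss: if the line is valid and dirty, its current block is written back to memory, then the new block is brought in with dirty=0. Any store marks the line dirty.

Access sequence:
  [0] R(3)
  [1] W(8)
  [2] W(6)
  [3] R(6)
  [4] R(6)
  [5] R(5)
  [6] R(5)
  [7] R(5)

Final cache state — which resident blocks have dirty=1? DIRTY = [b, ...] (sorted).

DIRTY = [6]

0: R B3 → L0 miss [-]
1: W B8 → L2 miss [D]
2: W B6 → L0 miss [D]
3: R B6 → L0 hit [D]
4: R B6 → L0 hit [D]
5: R B5 → L2 miss wb→B8 [-]
6: R B5 → L2 hit [-]
7: R B5 → L2 hit [-]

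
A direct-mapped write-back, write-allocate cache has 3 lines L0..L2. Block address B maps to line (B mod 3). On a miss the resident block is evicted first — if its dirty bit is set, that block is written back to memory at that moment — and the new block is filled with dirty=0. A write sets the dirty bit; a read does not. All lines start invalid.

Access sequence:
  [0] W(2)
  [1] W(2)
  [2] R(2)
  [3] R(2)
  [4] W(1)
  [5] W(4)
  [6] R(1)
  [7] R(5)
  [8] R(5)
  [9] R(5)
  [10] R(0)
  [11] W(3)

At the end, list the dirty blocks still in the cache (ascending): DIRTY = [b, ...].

0: W B2 -> L2 miss  d=D]
1: W B2 -> L2 hit  d=D]
2: R B2 -> L2 hit  d=D]
3: R B2 -> L2 hit  d=D]
4: W B1 -> L1 miss  d=D]
5: W B4 -> L1 miss wb->B1  d=D]
6: R B1 -> L1 miss wb->B4  d=-]
7: R B5 -> L2 miss wb->B2  d=-]
8: R B5 -> L2 hit  d=-]
9: R B5 -> L2 hit  d=-]
10: R B0 -> L0 miss  d=-]
11: W B3 -> L0 miss  d=D]

DIRTY = [3]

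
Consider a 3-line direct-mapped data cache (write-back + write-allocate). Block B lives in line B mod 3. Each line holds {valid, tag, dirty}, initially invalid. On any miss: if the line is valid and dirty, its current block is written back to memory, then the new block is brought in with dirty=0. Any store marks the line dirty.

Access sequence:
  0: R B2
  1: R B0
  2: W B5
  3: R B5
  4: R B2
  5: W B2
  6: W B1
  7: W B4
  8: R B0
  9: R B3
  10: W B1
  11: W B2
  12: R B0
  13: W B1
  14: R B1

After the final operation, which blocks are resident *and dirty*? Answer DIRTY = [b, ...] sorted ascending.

DIRTY = [1, 2]

0: R B2 -> L2 miss  d=-]
1: R B0 -> L0 miss  d=-]
2: W B5 -> L2 miss  d=D]
3: R B5 -> L2 hit  d=D]
4: R B2 -> L2 miss wb->B5  d=-]
5: W B2 -> L2 hit  d=D]
6: W B1 -> L1 miss  d=D]
7: W B4 -> L1 miss wb->B1  d=D]
8: R B0 -> L0 hit  d=-]
9: R B3 -> L0 miss  d=-]
10: W B1 -> L1 miss wb->B4  d=D]
11: W B2 -> L2 hit  d=D]
12: R B0 -> L0 miss  d=-]
13: W B1 -> L1 hit  d=D]
14: R B1 -> L1 hit  d=D]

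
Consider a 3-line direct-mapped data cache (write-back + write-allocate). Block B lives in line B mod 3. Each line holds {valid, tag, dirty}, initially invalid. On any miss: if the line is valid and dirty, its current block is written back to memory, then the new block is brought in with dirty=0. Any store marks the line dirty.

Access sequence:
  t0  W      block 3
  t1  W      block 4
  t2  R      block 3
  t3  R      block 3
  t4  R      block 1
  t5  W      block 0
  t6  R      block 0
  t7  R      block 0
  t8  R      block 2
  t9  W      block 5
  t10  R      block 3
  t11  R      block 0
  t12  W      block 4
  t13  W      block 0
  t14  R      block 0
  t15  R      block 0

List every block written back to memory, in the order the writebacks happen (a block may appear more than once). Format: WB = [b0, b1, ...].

  0 | W B3 → L0 miss [D]
  1 | W B4 → L1 miss [D]
  2 | R B3 → L0 hit [D]
  3 | R B3 → L0 hit [D]
  4 | R B1 → L1 miss wb→B4 [-]
  5 | W B0 → L0 miss wb→B3 [D]
  6 | R B0 → L0 hit [D]
  7 | R B0 → L0 hit [D]
  8 | R B2 → L2 miss [-]
  9 | W B5 → L2 miss [D]
  10 | R B3 → L0 miss wb→B0 [-]
  11 | R B0 → L0 miss [-]
  12 | W B4 → L1 miss [D]
  13 | W B0 → L0 hit [D]
  14 | R B0 → L0 hit [D]
  15 | R B0 → L0 hit [D]

WB = [4, 3, 0]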